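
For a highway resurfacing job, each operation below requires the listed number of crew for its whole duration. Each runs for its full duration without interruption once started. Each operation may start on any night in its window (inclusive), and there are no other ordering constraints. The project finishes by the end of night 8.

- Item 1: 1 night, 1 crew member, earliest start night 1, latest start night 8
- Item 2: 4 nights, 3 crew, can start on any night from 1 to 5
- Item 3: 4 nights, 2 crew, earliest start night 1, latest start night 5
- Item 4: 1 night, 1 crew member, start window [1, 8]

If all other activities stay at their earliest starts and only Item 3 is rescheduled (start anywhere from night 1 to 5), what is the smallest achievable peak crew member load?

5

Item 3@1: n1:7  n2:5  n3:5  n4:5  n5:0  n6:0  n7:0  n8:0 → peak 7
Item 3@2: n1:5  n2:5  n3:5  n4:5  n5:2  n6:0  n7:0  n8:0 → peak 5
Item 3@3: n1:5  n2:3  n3:5  n4:5  n5:2  n6:2  n7:0  n8:0 → peak 5
Item 3@4: n1:5  n2:3  n3:3  n4:5  n5:2  n6:2  n7:2  n8:0 → peak 5
Item 3@5: n1:5  n2:3  n3:3  n4:3  n5:2  n6:2  n7:2  n8:2 → peak 5
Best is Item 3@2, peak 5.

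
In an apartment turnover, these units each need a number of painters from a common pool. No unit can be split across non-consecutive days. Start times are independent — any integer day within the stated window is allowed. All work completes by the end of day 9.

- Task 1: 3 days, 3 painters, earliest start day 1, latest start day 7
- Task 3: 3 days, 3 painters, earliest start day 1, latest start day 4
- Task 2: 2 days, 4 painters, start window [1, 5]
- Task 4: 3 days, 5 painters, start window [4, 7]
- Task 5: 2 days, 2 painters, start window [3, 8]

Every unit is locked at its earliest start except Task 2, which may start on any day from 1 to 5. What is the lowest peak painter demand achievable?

9

Task 2@1: d1:10  d2:10  d3:8  d4:7  d5:5  d6:5  d7:0  d8:0  d9:0 → peak 10
Task 2@2: d1:6  d2:10  d3:12  d4:7  d5:5  d6:5  d7:0  d8:0  d9:0 → peak 12
Task 2@3: d1:6  d2:6  d3:12  d4:11  d5:5  d6:5  d7:0  d8:0  d9:0 → peak 12
Task 2@4: d1:6  d2:6  d3:8  d4:11  d5:9  d6:5  d7:0  d8:0  d9:0 → peak 11
Task 2@5: d1:6  d2:6  d3:8  d4:7  d5:9  d6:9  d7:0  d8:0  d9:0 → peak 9
Best is Task 2@5, peak 9.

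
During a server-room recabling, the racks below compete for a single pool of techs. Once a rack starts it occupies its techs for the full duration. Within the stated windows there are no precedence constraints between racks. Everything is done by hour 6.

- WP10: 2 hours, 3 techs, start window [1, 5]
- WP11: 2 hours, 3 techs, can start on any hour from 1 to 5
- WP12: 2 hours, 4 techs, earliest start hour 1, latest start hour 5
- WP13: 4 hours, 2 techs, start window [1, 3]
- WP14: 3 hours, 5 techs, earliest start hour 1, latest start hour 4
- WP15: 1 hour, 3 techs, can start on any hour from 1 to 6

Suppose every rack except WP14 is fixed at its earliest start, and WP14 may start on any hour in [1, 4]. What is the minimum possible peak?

WP14@1: h1:20  h2:17  h3:7  h4:2  h5:0  h6:0 → peak 20
WP14@2: h1:15  h2:17  h3:7  h4:7  h5:0  h6:0 → peak 17
WP14@3: h1:15  h2:12  h3:7  h4:7  h5:5  h6:0 → peak 15
WP14@4: h1:15  h2:12  h3:2  h4:7  h5:5  h6:5 → peak 15
Best is WP14@3, peak 15.

15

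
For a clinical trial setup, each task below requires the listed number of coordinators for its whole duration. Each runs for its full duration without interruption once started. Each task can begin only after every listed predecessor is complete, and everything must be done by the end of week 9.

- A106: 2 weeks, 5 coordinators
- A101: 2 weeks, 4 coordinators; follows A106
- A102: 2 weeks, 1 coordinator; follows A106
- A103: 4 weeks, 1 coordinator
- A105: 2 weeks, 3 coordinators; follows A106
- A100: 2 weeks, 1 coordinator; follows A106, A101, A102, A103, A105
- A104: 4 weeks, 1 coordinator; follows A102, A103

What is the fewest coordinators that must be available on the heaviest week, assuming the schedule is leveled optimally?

6

Early-start (A106@1, A101@3, A102@3, A103@1, A105@3, A100@5, A104@5) gives peak 9: w1:6  w2:6  w3:9  w4:9  w5:2  w6:2  w7:1  w8:1  w9:0.
Shift A105→5, A100→7.
Schedule A106@1, A101@3, A102@3, A103@1, A105@5, A100@7, A104@5: w1:6  w2:6  w3:6  w4:6  w5:4  w6:4  w7:2  w8:2  w9:0 — peak 6.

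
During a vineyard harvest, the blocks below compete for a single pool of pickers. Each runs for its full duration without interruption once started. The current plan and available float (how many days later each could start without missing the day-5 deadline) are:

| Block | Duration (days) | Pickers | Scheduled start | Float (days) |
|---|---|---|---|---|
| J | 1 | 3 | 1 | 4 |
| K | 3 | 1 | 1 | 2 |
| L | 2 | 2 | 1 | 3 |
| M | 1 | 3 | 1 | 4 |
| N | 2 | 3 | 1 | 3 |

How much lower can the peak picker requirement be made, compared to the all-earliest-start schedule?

7

Early-start peak: d1:12  d2:6  d3:1  d4:0  d5:0 ⇒ 12.
Leveled (J@1, K@1, L@3, M@2, N@4): d1:4  d2:4  d3:3  d4:5  d5:3 ⇒ 5.
Reduction 12 − 5 = 7.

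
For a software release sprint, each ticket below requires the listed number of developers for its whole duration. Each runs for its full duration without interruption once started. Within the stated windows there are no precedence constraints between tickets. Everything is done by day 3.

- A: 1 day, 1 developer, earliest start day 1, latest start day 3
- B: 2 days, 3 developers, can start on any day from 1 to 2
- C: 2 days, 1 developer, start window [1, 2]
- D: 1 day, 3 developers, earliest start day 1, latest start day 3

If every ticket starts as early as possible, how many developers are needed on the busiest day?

8

Early-start schedule: A@1, B@1, C@1, D@1.
Load per day: day 1: 8, day 2: 4, day 3: 0.
Peak is 8.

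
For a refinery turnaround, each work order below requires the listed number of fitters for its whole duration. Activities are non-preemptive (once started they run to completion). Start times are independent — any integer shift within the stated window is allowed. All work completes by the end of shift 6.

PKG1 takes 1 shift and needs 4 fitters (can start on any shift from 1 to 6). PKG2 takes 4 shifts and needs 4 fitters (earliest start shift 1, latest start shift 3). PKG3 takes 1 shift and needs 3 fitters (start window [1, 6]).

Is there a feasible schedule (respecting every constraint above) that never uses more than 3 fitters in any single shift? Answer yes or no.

no

Total fitter-shifts = 23; over 6 shifts the average is 23/6 > 3, so some shift must exceed 3.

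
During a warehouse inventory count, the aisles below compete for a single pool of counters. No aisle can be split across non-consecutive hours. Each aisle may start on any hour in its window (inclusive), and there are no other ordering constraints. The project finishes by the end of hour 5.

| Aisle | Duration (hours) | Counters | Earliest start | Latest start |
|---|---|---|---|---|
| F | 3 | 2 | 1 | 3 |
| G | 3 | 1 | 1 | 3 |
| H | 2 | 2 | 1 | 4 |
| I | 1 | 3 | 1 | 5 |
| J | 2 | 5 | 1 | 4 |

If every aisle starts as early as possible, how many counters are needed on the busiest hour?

13

Early-start schedule: F@1, G@1, H@1, I@1, J@1.
Load per hour: hour 1: 13, hour 2: 10, hour 3: 3, hour 4: 0, hour 5: 0.
Peak is 13.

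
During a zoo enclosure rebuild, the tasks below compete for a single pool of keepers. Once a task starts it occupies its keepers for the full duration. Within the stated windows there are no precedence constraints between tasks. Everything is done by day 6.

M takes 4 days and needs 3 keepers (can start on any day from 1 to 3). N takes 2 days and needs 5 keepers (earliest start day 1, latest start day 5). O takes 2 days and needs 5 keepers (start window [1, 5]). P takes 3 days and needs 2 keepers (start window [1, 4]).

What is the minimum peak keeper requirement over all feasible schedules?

Early-start (M@1, N@1, O@1, P@1) gives peak 15: d1:15  d2:15  d3:5  d4:3  d5:0  d6:0.
Shift O→5, P→3.
Schedule M@1, N@1, O@5, P@3: d1:8  d2:8  d3:5  d4:5  d5:7  d6:5 — peak 8.

8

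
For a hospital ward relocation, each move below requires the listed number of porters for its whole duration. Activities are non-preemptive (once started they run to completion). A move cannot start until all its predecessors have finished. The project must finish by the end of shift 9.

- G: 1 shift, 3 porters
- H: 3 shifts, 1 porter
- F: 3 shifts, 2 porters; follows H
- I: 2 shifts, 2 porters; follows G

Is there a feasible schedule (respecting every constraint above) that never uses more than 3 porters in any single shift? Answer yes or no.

Schedule G@1, H@2, F@5, I@2: s1:3  s2:3  s3:3  s4:1  s5:2  s6:2  s7:2  s8:0  s9:0 — peak 3 ≤ 3.

yes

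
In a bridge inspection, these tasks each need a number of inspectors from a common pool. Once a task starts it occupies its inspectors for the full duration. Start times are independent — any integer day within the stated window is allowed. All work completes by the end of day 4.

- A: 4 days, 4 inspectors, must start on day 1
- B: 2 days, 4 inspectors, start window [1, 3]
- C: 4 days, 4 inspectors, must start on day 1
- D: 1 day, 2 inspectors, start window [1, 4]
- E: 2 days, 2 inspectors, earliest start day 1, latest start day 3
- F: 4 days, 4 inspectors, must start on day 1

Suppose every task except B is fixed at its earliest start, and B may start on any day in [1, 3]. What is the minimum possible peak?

16

B@1: d1:20  d2:18  d3:12  d4:12 → peak 20
B@2: d1:16  d2:18  d3:16  d4:12 → peak 18
B@3: d1:16  d2:14  d3:16  d4:16 → peak 16
Best is B@3, peak 16.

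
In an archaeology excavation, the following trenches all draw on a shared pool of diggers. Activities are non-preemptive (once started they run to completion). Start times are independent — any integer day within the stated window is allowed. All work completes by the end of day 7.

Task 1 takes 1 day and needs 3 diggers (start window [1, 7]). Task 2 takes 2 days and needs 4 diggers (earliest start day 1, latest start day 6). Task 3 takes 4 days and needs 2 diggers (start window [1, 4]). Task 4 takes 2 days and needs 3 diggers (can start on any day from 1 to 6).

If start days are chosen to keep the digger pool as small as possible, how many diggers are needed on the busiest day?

Early-start (Task 1@1, Task 2@1, Task 3@1, Task 4@1) gives peak 12: d1:12  d2:9  d3:2  d4:2  d5:0  d6:0  d7:0.
Shift Task 2→2, Task 3→4, Task 4→4.
Schedule Task 1@1, Task 2@2, Task 3@4, Task 4@4: d1:3  d2:4  d3:4  d4:5  d5:5  d6:2  d7:2 — peak 5.

5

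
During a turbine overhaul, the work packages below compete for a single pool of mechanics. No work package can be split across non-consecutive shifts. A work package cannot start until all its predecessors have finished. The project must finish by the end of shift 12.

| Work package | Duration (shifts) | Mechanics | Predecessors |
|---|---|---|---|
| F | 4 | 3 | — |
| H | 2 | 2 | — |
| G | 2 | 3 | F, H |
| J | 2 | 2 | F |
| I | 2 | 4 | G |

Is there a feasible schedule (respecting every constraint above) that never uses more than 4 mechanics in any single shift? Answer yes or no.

yes

Schedule F@1, H@5, G@7, J@5, I@9: s1:3  s2:3  s3:3  s4:3  s5:4  s6:4  s7:3  s8:3  s9:4  s10:4  s11:0  s12:0 — peak 4 ≤ 4.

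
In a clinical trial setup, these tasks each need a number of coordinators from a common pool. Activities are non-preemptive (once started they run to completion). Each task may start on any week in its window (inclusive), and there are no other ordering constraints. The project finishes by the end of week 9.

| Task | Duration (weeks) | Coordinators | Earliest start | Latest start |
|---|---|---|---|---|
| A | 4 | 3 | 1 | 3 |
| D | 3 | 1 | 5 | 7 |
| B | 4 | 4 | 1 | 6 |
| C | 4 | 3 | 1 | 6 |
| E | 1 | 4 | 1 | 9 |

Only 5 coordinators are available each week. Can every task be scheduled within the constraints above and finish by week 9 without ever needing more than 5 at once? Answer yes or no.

no

Total coordinator-weeks = 47; over 9 weeks the average is 47/9 > 5, so some week must exceed 5.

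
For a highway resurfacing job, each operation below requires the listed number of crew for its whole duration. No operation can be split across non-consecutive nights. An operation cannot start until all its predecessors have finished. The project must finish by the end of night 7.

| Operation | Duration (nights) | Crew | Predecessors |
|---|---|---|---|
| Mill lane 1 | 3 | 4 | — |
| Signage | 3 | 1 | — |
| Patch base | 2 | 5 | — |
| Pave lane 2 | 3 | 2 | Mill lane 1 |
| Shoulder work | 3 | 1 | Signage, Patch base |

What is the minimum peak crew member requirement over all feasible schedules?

10

Schedule Mill lane 1@1, Signage@1, Patch base@1, Pave lane 2@4, Shoulder work@4: n1:10  n2:10  n3:5  n4:3  n5:3  n6:3  n7:0 — peak 10.
No arrangement of the 24 feasible schedules does better.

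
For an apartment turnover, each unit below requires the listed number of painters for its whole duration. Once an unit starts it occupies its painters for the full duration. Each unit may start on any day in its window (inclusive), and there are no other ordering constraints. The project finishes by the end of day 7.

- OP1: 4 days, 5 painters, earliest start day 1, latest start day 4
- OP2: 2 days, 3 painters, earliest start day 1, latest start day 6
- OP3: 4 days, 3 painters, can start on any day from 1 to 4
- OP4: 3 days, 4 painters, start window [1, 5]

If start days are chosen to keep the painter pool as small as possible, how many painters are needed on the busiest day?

8

Early-start (OP1@1, OP2@1, OP3@1, OP4@1) gives peak 15: d1:15  d2:15  d3:12  d4:8  d5:0  d6:0  d7:0.
Shift OP3→3, OP4→5.
Schedule OP1@1, OP2@1, OP3@3, OP4@5: d1:8  d2:8  d3:8  d4:8  d5:7  d6:7  d7:4 — peak 8.
Total painter-days = 50 over 7 days ⇒ peak ≥ ⌈50/7⌉ = 8, so 8 is optimal.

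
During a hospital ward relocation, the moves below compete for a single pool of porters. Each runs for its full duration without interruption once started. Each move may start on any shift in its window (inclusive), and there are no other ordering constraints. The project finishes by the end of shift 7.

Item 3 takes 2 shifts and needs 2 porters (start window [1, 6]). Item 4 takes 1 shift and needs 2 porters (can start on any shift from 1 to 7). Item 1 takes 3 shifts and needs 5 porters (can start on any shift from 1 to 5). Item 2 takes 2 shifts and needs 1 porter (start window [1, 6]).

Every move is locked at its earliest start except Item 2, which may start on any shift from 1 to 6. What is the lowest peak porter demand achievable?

9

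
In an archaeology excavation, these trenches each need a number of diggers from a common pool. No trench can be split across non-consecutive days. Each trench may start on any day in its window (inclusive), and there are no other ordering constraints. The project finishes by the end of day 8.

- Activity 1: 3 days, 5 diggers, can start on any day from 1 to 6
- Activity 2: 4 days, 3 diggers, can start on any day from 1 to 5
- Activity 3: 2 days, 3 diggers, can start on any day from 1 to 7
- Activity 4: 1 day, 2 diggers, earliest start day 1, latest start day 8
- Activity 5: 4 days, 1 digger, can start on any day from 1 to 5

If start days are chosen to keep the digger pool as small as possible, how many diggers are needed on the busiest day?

Early-start (Activity 1@1, Activity 2@1, Activity 3@1, Activity 4@1, Activity 5@1) gives peak 14: d1:14  d2:12  d3:9  d4:4  d5:0  d6:0  d7:0  d8:0.
Shift Activity 2→4, Activity 3→5, Activity 4→4.
Schedule Activity 1@1, Activity 2@4, Activity 3@5, Activity 4@4, Activity 5@1: d1:6  d2:6  d3:6  d4:6  d5:6  d6:6  d7:3  d8:0 — peak 6.

6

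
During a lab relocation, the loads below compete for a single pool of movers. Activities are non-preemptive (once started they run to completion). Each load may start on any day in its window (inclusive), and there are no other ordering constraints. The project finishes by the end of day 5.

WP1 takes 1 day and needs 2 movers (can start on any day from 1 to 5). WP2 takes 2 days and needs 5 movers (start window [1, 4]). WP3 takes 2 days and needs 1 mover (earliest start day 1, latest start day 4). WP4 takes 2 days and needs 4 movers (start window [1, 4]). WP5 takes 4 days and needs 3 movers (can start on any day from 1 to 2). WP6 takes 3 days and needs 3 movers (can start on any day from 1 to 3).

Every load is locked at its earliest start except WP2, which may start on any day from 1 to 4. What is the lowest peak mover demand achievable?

13

WP2@1: d1:18  d2:16  d3:6  d4:3  d5:0 → peak 18
WP2@2: d1:13  d2:16  d3:11  d4:3  d5:0 → peak 16
WP2@3: d1:13  d2:11  d3:11  d4:8  d5:0 → peak 13
WP2@4: d1:13  d2:11  d3:6  d4:8  d5:5 → peak 13
Best is WP2@3, peak 13.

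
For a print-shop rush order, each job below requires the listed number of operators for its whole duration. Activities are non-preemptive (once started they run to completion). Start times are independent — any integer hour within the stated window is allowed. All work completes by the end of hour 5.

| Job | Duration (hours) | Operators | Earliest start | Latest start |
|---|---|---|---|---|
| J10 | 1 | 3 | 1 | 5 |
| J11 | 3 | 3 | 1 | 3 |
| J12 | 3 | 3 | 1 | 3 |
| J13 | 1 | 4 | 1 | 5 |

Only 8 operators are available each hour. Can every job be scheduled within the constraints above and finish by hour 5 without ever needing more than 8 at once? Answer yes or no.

yes

Schedule J10@1, J11@1, J12@2, J13@5: h1:6  h2:6  h3:6  h4:3  h5:4 — peak 6 ≤ 8.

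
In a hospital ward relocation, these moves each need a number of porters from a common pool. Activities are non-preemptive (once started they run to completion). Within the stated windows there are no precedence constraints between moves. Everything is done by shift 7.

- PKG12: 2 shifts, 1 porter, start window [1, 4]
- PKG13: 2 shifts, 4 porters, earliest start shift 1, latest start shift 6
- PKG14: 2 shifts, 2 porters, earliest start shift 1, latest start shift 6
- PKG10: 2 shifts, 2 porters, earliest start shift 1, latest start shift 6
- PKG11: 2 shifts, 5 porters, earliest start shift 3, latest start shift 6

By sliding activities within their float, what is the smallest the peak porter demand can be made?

5

Early-start (PKG12@1, PKG13@1, PKG14@1, PKG10@1, PKG11@3) gives peak 9: s1:9  s2:9  s3:5  s4:5  s5:0  s6:0  s7:0.
Shift PKG14→3, PKG10→3, PKG11→5.
Schedule PKG12@1, PKG13@1, PKG14@3, PKG10@3, PKG11@5: s1:5  s2:5  s3:4  s4:4  s5:5  s6:5  s7:0 — peak 5.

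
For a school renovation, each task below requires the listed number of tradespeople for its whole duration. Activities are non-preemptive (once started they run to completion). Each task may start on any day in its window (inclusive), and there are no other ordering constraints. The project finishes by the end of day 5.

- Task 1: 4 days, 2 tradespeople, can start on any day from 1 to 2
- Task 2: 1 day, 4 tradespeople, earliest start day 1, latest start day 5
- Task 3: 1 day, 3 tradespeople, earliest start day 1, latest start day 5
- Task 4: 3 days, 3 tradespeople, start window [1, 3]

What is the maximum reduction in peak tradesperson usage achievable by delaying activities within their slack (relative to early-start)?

Early-start peak: d1:12  d2:5  d3:5  d4:2  d5:0 ⇒ 12.
Leveled (Task 1@1, Task 2@5, Task 3@1, Task 4@2): d1:5  d2:5  d3:5  d4:5  d5:4 ⇒ 5.
Reduction 12 − 5 = 7.

7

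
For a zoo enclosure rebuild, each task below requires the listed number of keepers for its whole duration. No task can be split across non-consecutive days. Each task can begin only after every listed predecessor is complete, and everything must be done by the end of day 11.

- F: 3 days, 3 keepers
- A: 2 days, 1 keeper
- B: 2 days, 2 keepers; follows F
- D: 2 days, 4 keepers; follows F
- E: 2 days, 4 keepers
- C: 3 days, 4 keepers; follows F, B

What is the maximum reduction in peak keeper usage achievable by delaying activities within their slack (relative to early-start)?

Early-start peak: d1:8  d2:8  d3:3  d4:6  d5:6  d6:4  d7:4  d8:4  d9:0  d10:0  d11:0 ⇒ 8.
Leveled (F@1, A@1, B@4, D@4, E@6, C@8): d1:4  d2:4  d3:3  d4:6  d5:6  d6:4  d7:4  d8:4  d9:4  d10:4  d11:0 ⇒ 6.
Reduction 8 − 6 = 2.

2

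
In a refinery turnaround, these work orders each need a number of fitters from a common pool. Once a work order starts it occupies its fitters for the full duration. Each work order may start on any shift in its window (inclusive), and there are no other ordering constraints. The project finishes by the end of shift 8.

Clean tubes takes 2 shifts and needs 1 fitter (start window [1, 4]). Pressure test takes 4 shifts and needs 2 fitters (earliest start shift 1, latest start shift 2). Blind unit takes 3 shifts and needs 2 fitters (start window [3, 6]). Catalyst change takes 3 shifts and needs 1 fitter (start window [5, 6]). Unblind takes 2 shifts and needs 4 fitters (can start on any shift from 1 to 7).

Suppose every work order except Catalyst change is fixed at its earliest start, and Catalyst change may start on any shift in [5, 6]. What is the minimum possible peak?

7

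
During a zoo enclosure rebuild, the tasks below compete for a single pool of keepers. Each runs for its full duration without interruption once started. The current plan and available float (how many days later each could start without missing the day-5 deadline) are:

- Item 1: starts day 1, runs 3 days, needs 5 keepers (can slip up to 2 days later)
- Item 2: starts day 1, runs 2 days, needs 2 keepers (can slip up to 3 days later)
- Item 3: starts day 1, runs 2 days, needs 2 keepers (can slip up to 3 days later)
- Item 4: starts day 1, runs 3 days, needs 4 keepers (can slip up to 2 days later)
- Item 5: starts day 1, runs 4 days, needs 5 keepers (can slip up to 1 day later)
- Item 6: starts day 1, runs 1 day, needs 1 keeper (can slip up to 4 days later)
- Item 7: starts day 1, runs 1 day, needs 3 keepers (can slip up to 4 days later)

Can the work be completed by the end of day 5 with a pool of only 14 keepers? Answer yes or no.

yes

Schedule Item 1@1, Item 2@1, Item 3@1, Item 4@3, Item 5@1, Item 6@4, Item 7@4: d1:14  d2:14  d3:14  d4:13  d5:4 — peak 14 ≤ 14.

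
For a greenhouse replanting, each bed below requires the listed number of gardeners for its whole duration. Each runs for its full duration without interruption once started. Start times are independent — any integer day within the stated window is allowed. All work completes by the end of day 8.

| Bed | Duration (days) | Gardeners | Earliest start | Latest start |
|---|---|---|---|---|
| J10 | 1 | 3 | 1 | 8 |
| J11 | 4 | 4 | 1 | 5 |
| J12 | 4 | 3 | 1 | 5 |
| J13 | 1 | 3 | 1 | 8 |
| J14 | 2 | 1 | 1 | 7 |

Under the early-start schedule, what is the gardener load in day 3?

7

At early start, day 3 has: J11, J12.
Demand: 4 + 3 = 7.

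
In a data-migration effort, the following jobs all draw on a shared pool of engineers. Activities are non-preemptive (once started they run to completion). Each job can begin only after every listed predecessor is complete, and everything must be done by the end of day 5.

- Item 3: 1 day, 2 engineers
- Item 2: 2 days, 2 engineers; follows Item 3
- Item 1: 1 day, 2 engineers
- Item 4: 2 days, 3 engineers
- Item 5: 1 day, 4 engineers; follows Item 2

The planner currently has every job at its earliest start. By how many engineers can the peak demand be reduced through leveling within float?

2

Early-start peak: d1:7  d2:5  d3:2  d4:4  d5:0 ⇒ 7.
Leveled (Item 3@1, Item 2@2, Item 1@1, Item 4@2, Item 5@4): d1:4  d2:5  d3:5  d4:4  d5:0 ⇒ 5.
Reduction 7 − 5 = 2.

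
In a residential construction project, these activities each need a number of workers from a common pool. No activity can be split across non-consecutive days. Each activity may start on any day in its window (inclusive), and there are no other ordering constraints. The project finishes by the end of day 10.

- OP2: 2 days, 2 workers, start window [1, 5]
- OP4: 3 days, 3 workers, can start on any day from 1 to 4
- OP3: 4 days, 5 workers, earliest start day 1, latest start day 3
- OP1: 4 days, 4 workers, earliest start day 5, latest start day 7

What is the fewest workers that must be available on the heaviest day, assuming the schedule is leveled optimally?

Early-start (OP2@1, OP4@1, OP3@1, OP1@5) gives peak 10: d1:10  d2:10  d3:8  d4:5  d5:4  d6:4  d7:4  d8:4  d9:0  d10:0.
Shift OP3→3, OP1→7.
Schedule OP2@1, OP4@1, OP3@3, OP1@7: d1:5  d2:5  d3:8  d4:5  d5:5  d6:5  d7:4  d8:4  d9:4  d10:4 — peak 8.

8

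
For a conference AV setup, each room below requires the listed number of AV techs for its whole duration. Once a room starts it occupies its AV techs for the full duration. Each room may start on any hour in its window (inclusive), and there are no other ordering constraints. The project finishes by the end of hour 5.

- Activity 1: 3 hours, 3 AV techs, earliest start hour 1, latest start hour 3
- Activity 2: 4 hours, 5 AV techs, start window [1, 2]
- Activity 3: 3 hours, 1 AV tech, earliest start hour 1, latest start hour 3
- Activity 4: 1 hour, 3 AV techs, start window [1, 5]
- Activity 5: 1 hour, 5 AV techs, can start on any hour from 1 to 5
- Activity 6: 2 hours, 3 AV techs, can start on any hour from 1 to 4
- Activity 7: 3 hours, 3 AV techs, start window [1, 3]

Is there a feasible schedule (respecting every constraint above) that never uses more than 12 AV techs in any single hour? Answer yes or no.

yes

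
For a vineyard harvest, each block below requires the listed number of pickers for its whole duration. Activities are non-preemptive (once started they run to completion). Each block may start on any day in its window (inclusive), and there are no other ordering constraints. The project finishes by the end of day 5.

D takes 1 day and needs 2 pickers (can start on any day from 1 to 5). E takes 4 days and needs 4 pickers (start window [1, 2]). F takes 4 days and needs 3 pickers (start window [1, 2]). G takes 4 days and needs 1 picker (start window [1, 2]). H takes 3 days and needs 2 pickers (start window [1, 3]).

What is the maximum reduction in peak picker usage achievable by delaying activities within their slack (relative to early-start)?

Early-start peak: d1:12  d2:10  d3:10  d4:8  d5:0 ⇒ 12.
Leveled (D@1, E@1, F@1, G@1, H@2): d1:10  d2:10  d3:10  d4:10  d5:0 ⇒ 10.
Reduction 12 − 10 = 2.

2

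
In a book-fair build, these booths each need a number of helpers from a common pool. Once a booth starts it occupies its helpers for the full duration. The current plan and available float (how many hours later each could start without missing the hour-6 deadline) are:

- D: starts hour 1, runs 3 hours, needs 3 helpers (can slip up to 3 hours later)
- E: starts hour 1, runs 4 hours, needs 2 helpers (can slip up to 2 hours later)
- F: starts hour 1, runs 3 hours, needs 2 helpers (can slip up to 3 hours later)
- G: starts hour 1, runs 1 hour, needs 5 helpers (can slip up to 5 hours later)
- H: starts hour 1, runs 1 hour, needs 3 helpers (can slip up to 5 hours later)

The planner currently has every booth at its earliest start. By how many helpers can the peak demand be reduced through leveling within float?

Early-start peak: h1:15  h2:7  h3:7  h4:2  h5:0  h6:0 ⇒ 15.
Leveled (D@1, E@1, F@1, G@4, H@5): h1:7  h2:7  h3:7  h4:7  h5:3  h6:0 ⇒ 7.
Reduction 15 − 7 = 8.

8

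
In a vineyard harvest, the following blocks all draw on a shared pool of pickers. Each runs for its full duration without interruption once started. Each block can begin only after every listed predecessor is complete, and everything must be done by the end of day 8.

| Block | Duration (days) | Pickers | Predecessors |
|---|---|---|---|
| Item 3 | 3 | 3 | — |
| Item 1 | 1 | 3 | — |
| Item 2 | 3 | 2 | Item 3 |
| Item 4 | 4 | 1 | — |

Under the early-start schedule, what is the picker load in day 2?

4

At early start, day 2 has: Item 3, Item 4.
Demand: 3 + 1 = 4.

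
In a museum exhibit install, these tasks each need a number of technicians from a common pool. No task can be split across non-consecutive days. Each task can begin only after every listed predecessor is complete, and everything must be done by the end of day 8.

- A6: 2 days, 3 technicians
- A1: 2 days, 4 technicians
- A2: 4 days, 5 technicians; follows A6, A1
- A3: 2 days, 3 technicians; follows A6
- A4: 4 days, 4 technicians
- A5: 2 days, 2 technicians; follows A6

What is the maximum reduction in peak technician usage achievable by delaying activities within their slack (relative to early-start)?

Early-start peak: d1:11  d2:11  d3:14  d4:14  d5:5  d6:5  d7:0  d8:0 ⇒ 14.
Leveled (A6@1, A1@3, A2@5, A3@5, A4@1, A5@7): d1:7  d2:7  d3:8  d4:8  d5:8  d6:8  d7:7  d8:7 ⇒ 8.
Reduction 14 − 8 = 6.

6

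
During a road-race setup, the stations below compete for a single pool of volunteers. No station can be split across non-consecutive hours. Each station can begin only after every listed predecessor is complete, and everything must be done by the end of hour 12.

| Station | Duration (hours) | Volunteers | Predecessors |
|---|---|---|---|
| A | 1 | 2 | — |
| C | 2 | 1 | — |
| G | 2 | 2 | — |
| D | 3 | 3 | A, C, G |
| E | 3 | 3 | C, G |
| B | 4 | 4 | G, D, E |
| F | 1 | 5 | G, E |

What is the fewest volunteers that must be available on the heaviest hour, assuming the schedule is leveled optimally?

6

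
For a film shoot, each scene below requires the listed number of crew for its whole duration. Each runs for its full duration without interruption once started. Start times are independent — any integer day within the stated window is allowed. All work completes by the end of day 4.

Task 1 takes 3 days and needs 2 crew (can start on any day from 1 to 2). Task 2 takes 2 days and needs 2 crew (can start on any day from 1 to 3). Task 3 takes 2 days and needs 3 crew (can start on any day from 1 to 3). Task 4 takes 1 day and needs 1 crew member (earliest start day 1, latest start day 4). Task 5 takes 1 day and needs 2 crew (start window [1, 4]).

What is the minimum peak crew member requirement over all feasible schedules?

5

Early-start (Task 1@1, Task 2@1, Task 3@1, Task 4@1, Task 5@1) gives peak 10: d1:10  d2:7  d3:2  d4:0.
Shift Task 3→3, Task 5→4.
Schedule Task 1@1, Task 2@1, Task 3@3, Task 4@1, Task 5@4: d1:5  d2:4  d3:5  d4:5 — peak 5.
Total crew member-days = 19 over 4 days ⇒ peak ≥ ⌈19/4⌉ = 5, so 5 is optimal.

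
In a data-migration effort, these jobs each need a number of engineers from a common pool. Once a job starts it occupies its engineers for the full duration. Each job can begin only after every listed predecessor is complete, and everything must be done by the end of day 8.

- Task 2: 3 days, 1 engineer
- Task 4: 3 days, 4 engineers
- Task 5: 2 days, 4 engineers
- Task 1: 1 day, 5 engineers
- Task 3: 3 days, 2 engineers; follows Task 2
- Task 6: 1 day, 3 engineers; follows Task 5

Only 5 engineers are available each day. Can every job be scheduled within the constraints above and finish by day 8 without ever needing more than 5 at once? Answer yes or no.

The minimum achievable peak is 6; 5 < 6, so no feasible schedule stays within the cap.

no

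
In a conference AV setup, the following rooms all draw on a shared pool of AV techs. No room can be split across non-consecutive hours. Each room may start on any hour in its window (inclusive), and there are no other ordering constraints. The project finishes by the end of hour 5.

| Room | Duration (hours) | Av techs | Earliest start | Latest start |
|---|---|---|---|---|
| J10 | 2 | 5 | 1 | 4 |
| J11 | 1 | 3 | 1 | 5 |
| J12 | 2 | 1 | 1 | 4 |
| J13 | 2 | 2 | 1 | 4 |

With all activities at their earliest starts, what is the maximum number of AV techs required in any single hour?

Early-start schedule: J10@1, J11@1, J12@1, J13@1.
Load per hour: hour 1: 11, hour 2: 8, hour 3: 0, hour 4: 0, hour 5: 0.
Peak is 11.

11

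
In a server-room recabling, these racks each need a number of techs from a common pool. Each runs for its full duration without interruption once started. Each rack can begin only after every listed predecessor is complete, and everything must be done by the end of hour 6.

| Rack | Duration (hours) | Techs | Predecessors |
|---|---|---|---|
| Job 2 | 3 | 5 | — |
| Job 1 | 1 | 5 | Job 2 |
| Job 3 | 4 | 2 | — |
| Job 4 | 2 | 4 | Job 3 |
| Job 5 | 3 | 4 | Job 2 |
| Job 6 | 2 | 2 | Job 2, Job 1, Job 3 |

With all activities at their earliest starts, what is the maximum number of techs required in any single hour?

Early-start schedule: Job 2@1, Job 1@4, Job 3@1, Job 4@5, Job 5@4, Job 6@5.
Load per hour: hour 1: 7, hour 2: 7, hour 3: 7, hour 4: 11, hour 5: 10, hour 6: 10.
Peak is 11.

11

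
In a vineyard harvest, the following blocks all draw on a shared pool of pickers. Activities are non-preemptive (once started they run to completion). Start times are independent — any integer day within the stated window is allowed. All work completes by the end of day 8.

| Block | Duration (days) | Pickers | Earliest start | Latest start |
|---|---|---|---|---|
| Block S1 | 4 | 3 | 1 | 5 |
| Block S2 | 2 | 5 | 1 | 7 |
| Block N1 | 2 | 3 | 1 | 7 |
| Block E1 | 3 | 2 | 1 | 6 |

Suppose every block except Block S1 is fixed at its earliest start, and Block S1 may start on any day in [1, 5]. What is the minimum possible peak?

10

Block S1@1: d1:13  d2:13  d3:5  d4:3  d5:0  d6:0  d7:0  d8:0 → peak 13
Block S1@2: d1:10  d2:13  d3:5  d4:3  d5:3  d6:0  d7:0  d8:0 → peak 13
Block S1@3: d1:10  d2:10  d3:5  d4:3  d5:3  d6:3  d7:0  d8:0 → peak 10
Block S1@4: d1:10  d2:10  d3:2  d4:3  d5:3  d6:3  d7:3  d8:0 → peak 10
Block S1@5: d1:10  d2:10  d3:2  d4:0  d5:3  d6:3  d7:3  d8:3 → peak 10
Best is Block S1@3, peak 10.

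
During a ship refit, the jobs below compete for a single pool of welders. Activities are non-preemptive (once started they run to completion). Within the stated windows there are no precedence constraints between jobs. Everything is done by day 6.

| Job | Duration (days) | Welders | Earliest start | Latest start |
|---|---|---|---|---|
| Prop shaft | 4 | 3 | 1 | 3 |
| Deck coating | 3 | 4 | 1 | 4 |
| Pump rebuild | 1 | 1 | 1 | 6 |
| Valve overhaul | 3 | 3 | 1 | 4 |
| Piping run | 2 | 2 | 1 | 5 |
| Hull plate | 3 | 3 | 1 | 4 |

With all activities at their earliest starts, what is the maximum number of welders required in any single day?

Early-start schedule: Prop shaft@1, Deck coating@1, Pump rebuild@1, Valve overhaul@1, Piping run@1, Hull plate@1.
Load per day: day 1: 16, day 2: 15, day 3: 13, day 4: 3, day 5: 0, day 6: 0.
Peak is 16.

16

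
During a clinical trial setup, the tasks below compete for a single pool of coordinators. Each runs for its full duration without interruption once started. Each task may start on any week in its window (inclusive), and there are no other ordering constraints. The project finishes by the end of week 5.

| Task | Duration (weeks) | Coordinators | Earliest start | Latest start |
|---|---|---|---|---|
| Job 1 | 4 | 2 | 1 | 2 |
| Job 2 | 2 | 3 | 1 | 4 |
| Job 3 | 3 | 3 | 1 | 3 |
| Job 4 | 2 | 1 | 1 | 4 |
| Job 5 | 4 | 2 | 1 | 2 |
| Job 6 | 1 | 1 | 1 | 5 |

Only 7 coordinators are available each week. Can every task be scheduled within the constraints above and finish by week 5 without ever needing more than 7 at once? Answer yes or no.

no

The minimum achievable peak is 8; 7 < 8, so no feasible schedule stays within the cap.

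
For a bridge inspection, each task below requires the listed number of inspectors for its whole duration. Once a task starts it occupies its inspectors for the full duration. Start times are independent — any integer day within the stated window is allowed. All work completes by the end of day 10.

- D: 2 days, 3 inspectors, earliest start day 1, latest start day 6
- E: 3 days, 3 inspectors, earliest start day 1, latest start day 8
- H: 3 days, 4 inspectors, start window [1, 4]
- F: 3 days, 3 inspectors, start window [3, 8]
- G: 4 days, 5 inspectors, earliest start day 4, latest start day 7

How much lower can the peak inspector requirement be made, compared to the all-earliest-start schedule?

Early-start peak: d1:10  d2:10  d3:10  d4:8  d5:8  d6:5  d7:5  d8:0  d9:0  d10:0 ⇒ 10.
Leveled (D@1, E@1, H@3, F@4, G@7): d1:6  d2:6  d3:7  d4:7  d5:7  d6:3  d7:5  d8:5  d9:5  d10:5 ⇒ 7.
Reduction 10 − 7 = 3.

3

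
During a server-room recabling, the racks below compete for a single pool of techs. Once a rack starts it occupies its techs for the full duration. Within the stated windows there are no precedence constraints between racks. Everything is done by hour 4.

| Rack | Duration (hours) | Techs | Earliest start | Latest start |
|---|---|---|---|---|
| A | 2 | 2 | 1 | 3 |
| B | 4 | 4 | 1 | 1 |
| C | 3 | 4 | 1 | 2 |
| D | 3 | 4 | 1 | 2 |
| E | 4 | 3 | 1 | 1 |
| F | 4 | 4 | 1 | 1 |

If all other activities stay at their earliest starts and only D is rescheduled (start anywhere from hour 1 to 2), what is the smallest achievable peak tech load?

21

D@1: h1:21  h2:21  h3:19  h4:11 → peak 21
D@2: h1:17  h2:21  h3:19  h4:15 → peak 21
Best is D@1, peak 21.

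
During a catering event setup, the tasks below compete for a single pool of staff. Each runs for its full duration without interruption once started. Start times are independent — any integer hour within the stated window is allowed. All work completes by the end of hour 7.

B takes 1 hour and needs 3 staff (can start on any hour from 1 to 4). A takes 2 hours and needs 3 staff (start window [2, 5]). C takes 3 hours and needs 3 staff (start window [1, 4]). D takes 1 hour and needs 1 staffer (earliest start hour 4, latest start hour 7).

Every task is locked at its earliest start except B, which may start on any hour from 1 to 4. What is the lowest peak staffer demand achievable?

B@1: h1:6  h2:6  h3:6  h4:1  h5:0  h6:0  h7:0 → peak 6
B@2: h1:3  h2:9  h3:6  h4:1  h5:0  h6:0  h7:0 → peak 9
B@3: h1:3  h2:6  h3:9  h4:1  h5:0  h6:0  h7:0 → peak 9
B@4: h1:3  h2:6  h3:6  h4:4  h5:0  h6:0  h7:0 → peak 6
Best is B@1, peak 6.

6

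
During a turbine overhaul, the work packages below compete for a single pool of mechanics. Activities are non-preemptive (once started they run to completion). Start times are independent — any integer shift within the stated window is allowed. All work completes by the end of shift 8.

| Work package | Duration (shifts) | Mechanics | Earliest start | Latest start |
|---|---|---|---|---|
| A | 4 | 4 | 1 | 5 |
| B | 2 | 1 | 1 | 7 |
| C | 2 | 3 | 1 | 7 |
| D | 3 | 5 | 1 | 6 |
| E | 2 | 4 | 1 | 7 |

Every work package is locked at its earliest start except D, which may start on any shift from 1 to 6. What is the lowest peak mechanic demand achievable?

D@1: s1:17  s2:17  s3:9  s4:4  s5:0  s6:0  s7:0  s8:0 → peak 17
D@2: s1:12  s2:17  s3:9  s4:9  s5:0  s6:0  s7:0  s8:0 → peak 17
D@3: s1:12  s2:12  s3:9  s4:9  s5:5  s6:0  s7:0  s8:0 → peak 12
D@4: s1:12  s2:12  s3:4  s4:9  s5:5  s6:5  s7:0  s8:0 → peak 12
D@5: s1:12  s2:12  s3:4  s4:4  s5:5  s6:5  s7:5  s8:0 → peak 12
D@6: s1:12  s2:12  s3:4  s4:4  s5:0  s6:5  s7:5  s8:5 → peak 12
Best is D@3, peak 12.

12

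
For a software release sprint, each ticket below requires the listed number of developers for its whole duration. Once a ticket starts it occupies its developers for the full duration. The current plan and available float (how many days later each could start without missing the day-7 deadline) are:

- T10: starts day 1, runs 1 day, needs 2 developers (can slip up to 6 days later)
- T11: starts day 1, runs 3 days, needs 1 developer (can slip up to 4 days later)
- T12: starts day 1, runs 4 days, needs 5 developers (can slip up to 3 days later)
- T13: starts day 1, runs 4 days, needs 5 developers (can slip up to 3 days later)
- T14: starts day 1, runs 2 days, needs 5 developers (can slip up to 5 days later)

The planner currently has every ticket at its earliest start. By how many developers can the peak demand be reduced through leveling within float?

8

Early-start peak: d1:18  d2:16  d3:11  d4:10  d5:0  d6:0  d7:0 ⇒ 18.
Leveled (T10@1, T11@1, T12@1, T13@4, T14@5): d1:8  d2:6  d3:6  d4:10  d5:10  d6:10  d7:5 ⇒ 10.
Reduction 18 − 10 = 8.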